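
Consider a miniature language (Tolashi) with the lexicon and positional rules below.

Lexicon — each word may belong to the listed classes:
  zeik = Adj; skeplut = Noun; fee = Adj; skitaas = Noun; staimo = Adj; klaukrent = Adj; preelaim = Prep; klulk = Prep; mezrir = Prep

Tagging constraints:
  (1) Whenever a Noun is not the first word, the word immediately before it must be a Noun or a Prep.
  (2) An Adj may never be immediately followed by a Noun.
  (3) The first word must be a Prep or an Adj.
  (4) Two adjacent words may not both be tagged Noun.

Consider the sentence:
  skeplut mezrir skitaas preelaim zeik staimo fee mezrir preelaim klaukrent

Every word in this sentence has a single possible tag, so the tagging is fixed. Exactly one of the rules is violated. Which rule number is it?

Fixed tagging: Noun Prep Noun Prep Adj Adj Adj Prep Prep Adj.
Applying the rules: R1 ok, R2 ok, R3 fails, R4 ok.
Only rule 3 fails.

3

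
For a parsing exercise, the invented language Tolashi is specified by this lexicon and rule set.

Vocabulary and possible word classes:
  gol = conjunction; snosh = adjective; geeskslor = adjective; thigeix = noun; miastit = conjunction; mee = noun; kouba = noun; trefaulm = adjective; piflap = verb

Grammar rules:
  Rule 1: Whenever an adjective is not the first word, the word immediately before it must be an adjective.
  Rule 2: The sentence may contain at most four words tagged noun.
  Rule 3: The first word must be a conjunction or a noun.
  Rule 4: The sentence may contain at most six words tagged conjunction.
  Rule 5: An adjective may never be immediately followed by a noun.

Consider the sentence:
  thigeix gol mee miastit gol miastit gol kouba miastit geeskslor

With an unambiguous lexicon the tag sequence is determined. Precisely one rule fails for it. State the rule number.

1

Fixed tagging: noun conjunction noun conjunction conjunction conjunction conjunction noun conjunction adjective.
Checking each rule: R1 ✗, R2 ✓, R3 ✓, R4 ✓, R5 ✓.
Only rule 1 fails.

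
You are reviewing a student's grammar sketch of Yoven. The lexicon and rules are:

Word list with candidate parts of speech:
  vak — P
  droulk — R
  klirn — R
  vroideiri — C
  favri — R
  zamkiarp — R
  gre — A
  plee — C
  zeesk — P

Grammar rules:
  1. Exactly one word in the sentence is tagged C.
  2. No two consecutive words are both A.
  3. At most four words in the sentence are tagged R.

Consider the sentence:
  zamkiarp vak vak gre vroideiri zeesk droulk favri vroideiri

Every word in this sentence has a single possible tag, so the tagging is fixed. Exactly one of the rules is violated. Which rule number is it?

Fixed tagging: R P P A C P R R C.
Applying the rules: R1 ✗, R2 ✓, R3 ✓.
Only rule 1 fails.

1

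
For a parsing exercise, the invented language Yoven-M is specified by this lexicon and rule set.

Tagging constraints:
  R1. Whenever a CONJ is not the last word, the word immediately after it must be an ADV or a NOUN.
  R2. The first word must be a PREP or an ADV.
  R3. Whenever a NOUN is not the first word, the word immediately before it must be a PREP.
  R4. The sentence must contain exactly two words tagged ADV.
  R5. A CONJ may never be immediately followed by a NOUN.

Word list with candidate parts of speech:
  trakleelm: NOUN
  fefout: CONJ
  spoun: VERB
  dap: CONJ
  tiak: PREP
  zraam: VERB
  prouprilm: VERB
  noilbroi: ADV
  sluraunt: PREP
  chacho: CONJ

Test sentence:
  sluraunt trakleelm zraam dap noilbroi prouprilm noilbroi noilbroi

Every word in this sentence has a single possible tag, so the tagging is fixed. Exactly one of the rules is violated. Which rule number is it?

Fixed tagging: PREP NOUN VERB CONJ ADV VERB ADV ADV.
Checking each rule: R1 ok, R2 ok, R3 ok, R4 fails, R5 ok.
Only rule 4 fails.

4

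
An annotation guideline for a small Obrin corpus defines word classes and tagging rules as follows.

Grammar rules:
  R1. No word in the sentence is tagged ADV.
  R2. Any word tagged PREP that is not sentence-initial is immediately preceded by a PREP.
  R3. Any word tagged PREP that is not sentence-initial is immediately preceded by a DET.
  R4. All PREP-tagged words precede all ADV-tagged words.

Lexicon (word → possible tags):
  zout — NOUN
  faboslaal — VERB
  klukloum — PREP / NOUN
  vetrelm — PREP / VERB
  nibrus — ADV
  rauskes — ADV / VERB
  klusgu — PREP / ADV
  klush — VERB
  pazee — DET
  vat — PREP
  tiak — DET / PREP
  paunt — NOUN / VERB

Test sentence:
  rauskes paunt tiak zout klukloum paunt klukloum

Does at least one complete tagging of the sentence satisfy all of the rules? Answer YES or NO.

Candidates per position — 1:rauskes {ADV,VERB}; 2:paunt {NOUN,VERB}; 3:tiak {DET,PREP}; 4:zout {NOUN}; 5:klukloum {PREP,NOUN}; 6:paunt {NOUN,VERB}; 7:klukloum {PREP,NOUN}.
One satisfying assignment: VERB VERB DET NOUN NOUN VERB NOUN.
Verifying each rule — rule 1 holds; rule 2 holds; rule 3 holds; rule 4 holds.

YES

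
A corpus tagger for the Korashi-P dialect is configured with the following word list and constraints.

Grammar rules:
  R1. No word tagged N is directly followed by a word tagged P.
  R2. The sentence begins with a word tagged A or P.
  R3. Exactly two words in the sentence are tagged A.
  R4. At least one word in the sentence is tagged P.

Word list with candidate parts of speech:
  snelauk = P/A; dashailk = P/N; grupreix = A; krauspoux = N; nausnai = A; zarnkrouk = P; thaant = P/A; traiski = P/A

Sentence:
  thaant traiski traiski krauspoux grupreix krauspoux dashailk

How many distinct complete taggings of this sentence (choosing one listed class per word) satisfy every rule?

Candidates per position — 1:thaant {P,A}; 2:traiski {P,A}; 3:traiski {P,A}; 4:krauspoux {N}; 5:grupreix {A}; 6:krauspoux {N}; 7:dashailk {P,N}.
There are 16 candidate sequences in total.
The sequences that satisfy every rule: P P A N A N N; P A P N A N N; A P P N A N N.
Count = 3.

3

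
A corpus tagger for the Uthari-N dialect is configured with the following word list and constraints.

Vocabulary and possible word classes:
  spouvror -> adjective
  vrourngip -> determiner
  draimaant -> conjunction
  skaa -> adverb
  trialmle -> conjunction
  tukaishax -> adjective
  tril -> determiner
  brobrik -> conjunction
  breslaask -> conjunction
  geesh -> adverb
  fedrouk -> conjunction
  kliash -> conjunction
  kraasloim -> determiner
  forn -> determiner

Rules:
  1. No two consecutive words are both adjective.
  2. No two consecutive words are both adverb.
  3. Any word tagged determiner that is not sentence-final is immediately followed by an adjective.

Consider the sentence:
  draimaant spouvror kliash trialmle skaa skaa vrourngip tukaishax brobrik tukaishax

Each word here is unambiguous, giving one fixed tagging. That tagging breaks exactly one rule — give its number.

2

Fixed tagging: conjunction adjective conjunction conjunction adverb adverb determiner adjective conjunction adjective.
Checking each rule: R1 ok, R2 fails, R3 ok.
Only rule 2 fails.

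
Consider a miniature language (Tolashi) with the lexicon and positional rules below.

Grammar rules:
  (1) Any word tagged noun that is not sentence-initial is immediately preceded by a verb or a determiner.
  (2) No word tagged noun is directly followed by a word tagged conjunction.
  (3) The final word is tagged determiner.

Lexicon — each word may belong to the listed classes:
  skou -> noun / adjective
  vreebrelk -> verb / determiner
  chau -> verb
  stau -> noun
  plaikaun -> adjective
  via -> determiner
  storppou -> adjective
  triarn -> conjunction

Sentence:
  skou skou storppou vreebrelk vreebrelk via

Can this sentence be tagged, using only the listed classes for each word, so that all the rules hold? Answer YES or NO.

YES

Candidates per position — 1:skou {noun,adjective}; 2:skou {noun,adjective}; 3:storppou {adjective}; 4:vreebrelk {verb,determiner}; 5:vreebrelk {verb,determiner}; 6:via {determiner}.
One satisfying assignment: adjective adjective adjective verb verb determiner.
Checking: rule 1 holds; rule 2 holds; rule 3 holds.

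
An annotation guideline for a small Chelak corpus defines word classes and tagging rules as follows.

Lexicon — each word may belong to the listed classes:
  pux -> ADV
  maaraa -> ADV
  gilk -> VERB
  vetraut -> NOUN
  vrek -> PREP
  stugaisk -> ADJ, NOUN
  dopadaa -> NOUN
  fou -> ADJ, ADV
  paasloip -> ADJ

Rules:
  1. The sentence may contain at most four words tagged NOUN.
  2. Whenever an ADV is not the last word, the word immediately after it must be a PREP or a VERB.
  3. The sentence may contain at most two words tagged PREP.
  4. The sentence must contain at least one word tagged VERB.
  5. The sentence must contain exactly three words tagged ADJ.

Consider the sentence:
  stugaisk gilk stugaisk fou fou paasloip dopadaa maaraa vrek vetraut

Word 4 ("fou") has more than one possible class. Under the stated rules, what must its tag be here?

Candidates per position — 1:stugaisk {ADJ,NOUN}; 2:gilk {VERB}; 3:stugaisk {ADJ,NOUN}; 4:fou {ADJ,ADV}; 5:fou {ADJ,ADV}; 6:paasloip {ADJ}; 7:dopadaa {NOUN}; 8:maaraa {ADV}; 9:vrek {PREP}; 10:vetraut {NOUN}.
If word 4 were ADV, no tagging could satisfy rule 2; so word 4 is ADJ.
If word 5 were ADV, no tagging could satisfy rule 2; so word 5 is ADJ.
If word 1 were ADJ, no tagging could satisfy rule 5; so word 1 is NOUN.
If word 3 were ADJ, no tagging could satisfy rule 5; so word 3 is NOUN.
So the tagging must be: NOUN VERB NOUN ADJ ADJ ADJ NOUN ADV PREP NOUN.
Verifying each rule — rule 1 holds; rule 2 holds; rule 3 holds; rule 4 holds; rule 5 holds.

ADJ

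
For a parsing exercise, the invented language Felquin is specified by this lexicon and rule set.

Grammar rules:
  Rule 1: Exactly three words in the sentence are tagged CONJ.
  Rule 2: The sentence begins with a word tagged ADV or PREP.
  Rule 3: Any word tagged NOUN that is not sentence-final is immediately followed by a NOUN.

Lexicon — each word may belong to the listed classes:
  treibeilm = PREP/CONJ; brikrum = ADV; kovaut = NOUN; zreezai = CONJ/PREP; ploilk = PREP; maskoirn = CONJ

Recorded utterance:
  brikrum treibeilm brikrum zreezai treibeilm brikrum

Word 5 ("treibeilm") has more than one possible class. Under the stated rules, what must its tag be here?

CONJ

Candidates per position — 1:brikrum {ADV}; 2:treibeilm {PREP,CONJ}; 3:brikrum {ADV}; 4:zreezai {CONJ,PREP}; 5:treibeilm {PREP,CONJ}; 6:brikrum {ADV}.
Position 2: PREP is ruled out by rule 1; that leaves CONJ.
Position 4: PREP is ruled out by rule 1; that leaves CONJ.
Position 5: PREP is ruled out by rule 1; that leaves CONJ.
So the tagging must be: ADV CONJ ADV CONJ CONJ ADV.
Checking: rule 1 ✓; rule 2 ✓; rule 3 ✓.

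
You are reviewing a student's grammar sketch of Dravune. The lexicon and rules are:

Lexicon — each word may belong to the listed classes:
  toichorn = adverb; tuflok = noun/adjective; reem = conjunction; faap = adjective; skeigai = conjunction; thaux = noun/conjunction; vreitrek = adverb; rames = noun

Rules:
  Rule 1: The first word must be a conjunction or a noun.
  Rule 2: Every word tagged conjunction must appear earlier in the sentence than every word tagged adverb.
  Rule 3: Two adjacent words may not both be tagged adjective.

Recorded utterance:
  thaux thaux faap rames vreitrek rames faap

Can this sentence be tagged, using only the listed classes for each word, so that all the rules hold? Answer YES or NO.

YES

Candidates per position — 1:thaux {noun,conjunction}; 2:thaux {noun,conjunction}; 3:faap {adjective}; 4:rames {noun}; 5:vreitrek {adverb}; 6:rames {noun}; 7:faap {adjective}.
One satisfying assignment: noun conjunction adjective noun adverb noun adjective.
Rule-by-rule: rule 1 holds; rule 2 holds; rule 3 holds.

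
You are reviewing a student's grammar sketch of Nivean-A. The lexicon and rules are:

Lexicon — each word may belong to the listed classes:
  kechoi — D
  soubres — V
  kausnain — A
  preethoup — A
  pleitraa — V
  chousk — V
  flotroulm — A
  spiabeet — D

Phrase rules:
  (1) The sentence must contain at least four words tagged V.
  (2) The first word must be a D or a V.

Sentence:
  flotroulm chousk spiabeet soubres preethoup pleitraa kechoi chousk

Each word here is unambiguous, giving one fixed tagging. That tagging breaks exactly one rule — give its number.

Fixed tagging: A V D V A V D V.
Applying the rules: R1 ok, R2 fails.
Only rule 2 fails.

2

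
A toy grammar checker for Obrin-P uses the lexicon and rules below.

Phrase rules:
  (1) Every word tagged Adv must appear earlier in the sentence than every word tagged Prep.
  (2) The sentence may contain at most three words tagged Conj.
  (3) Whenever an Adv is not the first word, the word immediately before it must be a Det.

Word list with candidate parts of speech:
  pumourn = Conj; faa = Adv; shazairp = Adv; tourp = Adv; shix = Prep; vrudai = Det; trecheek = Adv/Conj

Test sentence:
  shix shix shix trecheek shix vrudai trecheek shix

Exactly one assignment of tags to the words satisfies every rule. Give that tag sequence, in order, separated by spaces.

Prep Prep Prep Conj Prep Det Conj Prep

Candidates per position — 1:shix {Prep}; 2:shix {Prep}; 3:shix {Prep}; 4:trecheek {Adv,Conj}; 5:shix {Prep}; 6:vrudai {Det}; 7:trecheek {Adv,Conj}; 8:shix {Prep}.
At position 4, choosing Adv makes rule 1 impossible to satisfy; hence Conj.
At position 7, choosing Adv makes rule 1 impossible to satisfy; hence Conj.
So the tagging must be: Prep Prep Prep Conj Prep Det Conj Prep.
Rule-by-rule: rule 1 holds; rule 2 holds; rule 3 holds.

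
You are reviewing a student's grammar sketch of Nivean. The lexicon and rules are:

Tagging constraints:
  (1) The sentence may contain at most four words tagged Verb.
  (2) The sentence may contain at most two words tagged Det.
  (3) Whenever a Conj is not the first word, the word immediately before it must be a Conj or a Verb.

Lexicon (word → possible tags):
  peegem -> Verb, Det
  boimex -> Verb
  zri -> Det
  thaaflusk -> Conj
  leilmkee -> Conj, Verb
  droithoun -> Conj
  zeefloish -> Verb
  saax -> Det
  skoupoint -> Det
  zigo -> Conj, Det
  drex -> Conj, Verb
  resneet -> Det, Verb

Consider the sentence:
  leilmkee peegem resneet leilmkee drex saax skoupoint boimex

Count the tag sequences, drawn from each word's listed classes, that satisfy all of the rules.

Candidates per position — 1:leilmkee {Conj,Verb}; 2:peegem {Verb,Det}; 3:resneet {Det,Verb}; 4:leilmkee {Conj,Verb}; 5:drex {Conj,Verb}; 6:saax {Det}; 7:skoupoint {Det}; 8:boimex {Verb}.
There are 32 candidate sequences in total.
The sequences that satisfy every rule: Conj Verb Verb Conj Conj Det Det Verb; Conj Verb Verb Conj Verb Det Det Verb; Conj Verb Verb Verb Conj Det Det Verb; Verb Verb Verb Conj Conj Det Det Verb.
Count = 4.

4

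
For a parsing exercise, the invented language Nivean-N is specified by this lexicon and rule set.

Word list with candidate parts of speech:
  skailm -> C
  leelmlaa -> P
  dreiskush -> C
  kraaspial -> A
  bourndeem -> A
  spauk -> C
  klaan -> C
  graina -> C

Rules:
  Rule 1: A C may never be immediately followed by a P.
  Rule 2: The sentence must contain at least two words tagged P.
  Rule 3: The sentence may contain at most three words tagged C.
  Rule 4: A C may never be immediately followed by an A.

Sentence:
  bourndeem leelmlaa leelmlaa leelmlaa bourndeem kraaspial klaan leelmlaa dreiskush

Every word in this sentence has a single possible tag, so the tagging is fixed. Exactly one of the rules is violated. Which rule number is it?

Fixed tagging: A P P P A A C P C.
Checking each rule: R1 ✗, R2 ✓, R3 ✓, R4 ✓.
Only rule 1 fails.

1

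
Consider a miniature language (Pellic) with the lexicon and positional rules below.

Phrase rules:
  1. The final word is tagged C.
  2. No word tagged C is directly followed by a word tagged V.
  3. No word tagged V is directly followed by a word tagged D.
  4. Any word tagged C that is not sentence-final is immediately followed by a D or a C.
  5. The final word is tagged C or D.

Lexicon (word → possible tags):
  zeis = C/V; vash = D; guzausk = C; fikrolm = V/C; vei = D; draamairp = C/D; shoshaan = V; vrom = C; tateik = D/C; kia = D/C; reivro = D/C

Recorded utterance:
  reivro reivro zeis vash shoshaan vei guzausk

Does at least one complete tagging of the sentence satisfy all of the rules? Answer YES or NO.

NO

Candidates per position — 1:reivro {D,C}; 2:reivro {D,C}; 3:zeis {C,V}; 4:vash {D}; 5:shoshaan {V}; 6:vei {D}; 7:guzausk {C}.
Rule 3 cannot be satisfied by any choice of tags from the lexicon.
So there is no consistent tagging.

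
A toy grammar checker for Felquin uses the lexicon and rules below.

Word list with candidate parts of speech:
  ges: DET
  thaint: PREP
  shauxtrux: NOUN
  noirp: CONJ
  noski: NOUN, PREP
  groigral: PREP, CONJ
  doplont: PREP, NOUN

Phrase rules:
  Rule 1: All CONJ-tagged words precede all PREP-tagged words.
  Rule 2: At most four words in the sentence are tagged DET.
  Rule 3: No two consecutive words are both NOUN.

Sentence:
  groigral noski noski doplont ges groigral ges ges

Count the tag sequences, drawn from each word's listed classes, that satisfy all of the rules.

10

Candidates per position — 1:groigral {PREP,CONJ}; 2:noski {NOUN,PREP}; 3:noski {NOUN,PREP}; 4:doplont {PREP,NOUN}; 5:ges {DET}; 6:groigral {PREP,CONJ}; 7:ges {DET}; 8:ges {DET}.
There are 32 candidate sequences in total.
Checking each against the rules leaves 10 sequences.
Count = 10.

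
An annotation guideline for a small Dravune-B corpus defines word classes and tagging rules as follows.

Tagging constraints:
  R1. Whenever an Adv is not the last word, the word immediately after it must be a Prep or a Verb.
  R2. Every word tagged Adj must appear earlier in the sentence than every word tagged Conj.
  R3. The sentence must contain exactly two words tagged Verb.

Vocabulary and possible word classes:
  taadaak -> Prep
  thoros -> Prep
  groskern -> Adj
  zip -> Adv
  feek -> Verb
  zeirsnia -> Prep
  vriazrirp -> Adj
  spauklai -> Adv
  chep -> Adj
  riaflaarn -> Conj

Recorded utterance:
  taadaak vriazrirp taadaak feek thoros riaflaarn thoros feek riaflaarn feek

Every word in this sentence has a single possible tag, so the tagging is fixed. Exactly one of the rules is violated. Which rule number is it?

3

Fixed tagging: Prep Adj Prep Verb Prep Conj Prep Verb Conj Verb.
Applying the rules: R1 ok, R2 ok, R3 fails.
Only rule 3 fails.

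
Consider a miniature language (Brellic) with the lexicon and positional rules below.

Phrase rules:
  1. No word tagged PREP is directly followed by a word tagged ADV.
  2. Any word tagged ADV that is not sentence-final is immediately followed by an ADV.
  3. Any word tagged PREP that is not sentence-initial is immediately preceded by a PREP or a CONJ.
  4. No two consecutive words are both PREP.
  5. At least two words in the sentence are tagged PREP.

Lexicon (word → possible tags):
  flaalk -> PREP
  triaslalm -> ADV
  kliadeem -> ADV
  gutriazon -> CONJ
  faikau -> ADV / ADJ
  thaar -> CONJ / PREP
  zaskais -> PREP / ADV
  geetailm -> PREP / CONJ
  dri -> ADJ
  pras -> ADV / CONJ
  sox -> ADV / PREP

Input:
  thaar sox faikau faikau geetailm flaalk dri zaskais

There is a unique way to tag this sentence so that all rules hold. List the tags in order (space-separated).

CONJ PREP ADJ ADJ CONJ PREP ADJ ADV

Candidates per position — 1:thaar {CONJ,PREP}; 2:sox {ADV,PREP}; 3:faikau {ADV,ADJ}; 4:faikau {ADV,ADJ}; 5:geetailm {PREP,CONJ}; 6:flaalk {PREP}; 7:dri {ADJ}; 8:zaskais {PREP,ADV}.
Word 2 cannot be ADV — rule 2 would then fail for every completion. It is PREP.
Word 3 cannot be ADV — rule 1 would then fail for every completion. It is ADJ.
Word 4 cannot be ADV — rule 2 would then fail for every completion. It is ADJ.
Word 5 cannot be PREP — rule 3 would then fail for every completion. It is CONJ.
Word 8 cannot be PREP — rule 3 would then fail for every completion. It is ADV.
Word 1 cannot be PREP — rule 4 would then fail for every completion. It is CONJ.
That leaves exactly one tagging: CONJ PREP ADJ ADJ CONJ PREP ADJ ADV.
Verifying each rule — rule 1 satisfied; rule 2 satisfied; rule 3 satisfied; rule 4 satisfied; rule 5 satisfied.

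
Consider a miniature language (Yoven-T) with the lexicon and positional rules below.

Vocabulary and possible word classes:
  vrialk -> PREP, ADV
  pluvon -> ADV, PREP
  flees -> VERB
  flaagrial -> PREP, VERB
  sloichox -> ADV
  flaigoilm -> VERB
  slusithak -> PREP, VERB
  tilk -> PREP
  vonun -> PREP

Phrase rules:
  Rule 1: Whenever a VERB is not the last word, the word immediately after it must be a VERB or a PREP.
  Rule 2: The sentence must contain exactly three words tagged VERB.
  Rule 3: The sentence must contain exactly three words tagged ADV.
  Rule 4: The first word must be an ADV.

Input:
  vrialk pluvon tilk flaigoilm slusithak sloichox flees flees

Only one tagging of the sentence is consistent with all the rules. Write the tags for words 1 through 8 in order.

ADV ADV PREP VERB PREP ADV VERB VERB

Candidates per position — 1:vrialk {PREP,ADV}; 2:pluvon {ADV,PREP}; 3:tilk {PREP}; 4:flaigoilm {VERB}; 5:slusithak {PREP,VERB}; 6:sloichox {ADV}; 7:flees {VERB}; 8:flees {VERB}.
At position 1, choosing PREP makes rule 3 impossible to satisfy; hence ADV.
At position 2, choosing PREP makes rule 3 impossible to satisfy; hence ADV.
At position 5, choosing VERB makes rule 1 impossible to satisfy; hence PREP.
The unique satisfying tagging is: ADV ADV PREP VERB PREP ADV VERB VERB.
Check: rule 1 ok; rule 2 ok; rule 3 ok; rule 4 ok.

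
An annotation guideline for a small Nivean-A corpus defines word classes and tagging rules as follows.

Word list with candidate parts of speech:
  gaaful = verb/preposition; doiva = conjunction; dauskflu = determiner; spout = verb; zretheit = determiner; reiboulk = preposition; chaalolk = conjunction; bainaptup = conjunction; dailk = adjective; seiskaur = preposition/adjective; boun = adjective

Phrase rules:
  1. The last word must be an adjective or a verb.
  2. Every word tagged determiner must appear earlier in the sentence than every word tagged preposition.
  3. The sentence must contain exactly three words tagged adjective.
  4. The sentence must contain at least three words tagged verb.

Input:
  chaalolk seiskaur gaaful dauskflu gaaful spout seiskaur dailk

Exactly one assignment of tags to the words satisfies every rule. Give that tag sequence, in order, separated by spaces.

conjunction adjective verb determiner verb verb adjective adjective

Candidates per position — 1:chaalolk {conjunction}; 2:seiskaur {preposition,adjective}; 3:gaaful {verb,preposition}; 4:dauskflu {determiner}; 5:gaaful {verb,preposition}; 6:spout {verb}; 7:seiskaur {preposition,adjective}; 8:dailk {adjective}.
Position 2: tagging it preposition would leave rule 2 unsatisfiable, so it must be adjective.
Position 3: tagging it preposition would leave rule 2 unsatisfiable, so it must be verb.
Position 5: tagging it preposition would leave rule 4 unsatisfiable, so it must be verb.
Position 7: tagging it preposition would leave rule 3 unsatisfiable, so it must be adjective.
The unique satisfying tagging is: conjunction adjective verb determiner verb verb adjective adjective.
Checking: rule 1 holds; rule 2 holds; rule 3 holds; rule 4 holds.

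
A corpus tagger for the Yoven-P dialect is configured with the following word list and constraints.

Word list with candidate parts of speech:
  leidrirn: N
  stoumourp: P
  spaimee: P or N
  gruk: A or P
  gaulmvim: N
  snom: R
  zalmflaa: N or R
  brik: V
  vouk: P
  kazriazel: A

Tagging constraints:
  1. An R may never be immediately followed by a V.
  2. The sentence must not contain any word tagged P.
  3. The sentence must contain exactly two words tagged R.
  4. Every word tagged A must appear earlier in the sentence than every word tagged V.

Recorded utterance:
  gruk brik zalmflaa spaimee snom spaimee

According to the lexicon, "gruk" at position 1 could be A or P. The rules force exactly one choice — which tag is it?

Candidates per position — 1:gruk {A,P}; 2:brik {V}; 3:zalmflaa {N,R}; 4:spaimee {P,N}; 5:snom {R}; 6:spaimee {P,N}.
If word 1 were P, no tagging could satisfy rule 2; so word 1 is A.
If word 3 were N, no tagging could satisfy rule 3; so word 3 is R.
If word 4 were P, no tagging could satisfy rule 2; so word 4 is N.
If word 6 were P, no tagging could satisfy rule 2; so word 6 is N.
The only consistent sequence is: A V R N R N.
Verifying each rule — rule 1 satisfied; rule 2 satisfied; rule 3 satisfied; rule 4 satisfied.

A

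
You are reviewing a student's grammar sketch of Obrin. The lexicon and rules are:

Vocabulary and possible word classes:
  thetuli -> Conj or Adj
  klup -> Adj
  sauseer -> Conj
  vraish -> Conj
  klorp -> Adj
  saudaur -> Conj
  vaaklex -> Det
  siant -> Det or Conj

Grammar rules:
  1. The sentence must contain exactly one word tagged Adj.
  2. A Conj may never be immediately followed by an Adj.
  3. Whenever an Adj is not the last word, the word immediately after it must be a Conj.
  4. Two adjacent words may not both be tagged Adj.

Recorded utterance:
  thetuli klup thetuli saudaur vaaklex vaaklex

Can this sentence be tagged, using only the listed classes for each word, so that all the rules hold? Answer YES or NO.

Candidates per position — 1:thetuli {Conj,Adj}; 2:klup {Adj}; 3:thetuli {Conj,Adj}; 4:saudaur {Conj}; 5:vaaklex {Det}; 6:vaaklex {Det}.
Every candidate sequence violates at least one rule; no consistent tagging exists.

NO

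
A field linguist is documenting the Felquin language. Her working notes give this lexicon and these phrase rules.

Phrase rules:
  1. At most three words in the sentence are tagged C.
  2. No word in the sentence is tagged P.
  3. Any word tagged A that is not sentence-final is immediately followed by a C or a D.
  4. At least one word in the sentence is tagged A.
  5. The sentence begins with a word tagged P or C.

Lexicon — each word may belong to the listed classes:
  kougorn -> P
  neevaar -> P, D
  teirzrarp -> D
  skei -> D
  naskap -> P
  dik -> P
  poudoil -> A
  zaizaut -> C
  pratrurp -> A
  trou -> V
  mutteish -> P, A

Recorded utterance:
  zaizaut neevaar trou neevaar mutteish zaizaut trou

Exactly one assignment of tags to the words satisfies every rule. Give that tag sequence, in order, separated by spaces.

C D V D A C V

Candidates per position — 1:zaizaut {C}; 2:neevaar {P,D}; 3:trou {V}; 4:neevaar {P,D}; 5:mutteish {P,A}; 6:zaizaut {C}; 7:trou {V}.
Position 2: P is ruled out by rule 2; that leaves D.
Position 4: P is ruled out by rule 2; that leaves D.
Position 5: P is ruled out by rule 2; that leaves A.
The only consistent sequence is: C D V D A C V.
Rule-by-rule: rule 1 ✓; rule 2 ✓; rule 3 ✓; rule 4 ✓; rule 5 ✓.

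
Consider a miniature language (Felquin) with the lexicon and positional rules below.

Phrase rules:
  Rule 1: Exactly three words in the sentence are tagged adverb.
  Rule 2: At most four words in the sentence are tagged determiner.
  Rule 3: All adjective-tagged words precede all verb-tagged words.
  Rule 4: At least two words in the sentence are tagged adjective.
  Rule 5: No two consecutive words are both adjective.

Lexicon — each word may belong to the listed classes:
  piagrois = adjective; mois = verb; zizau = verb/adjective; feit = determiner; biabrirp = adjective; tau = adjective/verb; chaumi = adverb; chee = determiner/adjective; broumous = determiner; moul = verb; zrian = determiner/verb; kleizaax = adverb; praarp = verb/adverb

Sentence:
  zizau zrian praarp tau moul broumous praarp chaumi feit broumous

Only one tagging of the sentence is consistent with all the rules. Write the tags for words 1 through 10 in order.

adjective determiner adverb adjective verb determiner adverb adverb determiner determiner

Candidates per position — 1:zizau {verb,adjective}; 2:zrian {determiner,verb}; 3:praarp {verb,adverb}; 4:tau {adjective,verb}; 5:moul {verb}; 6:broumous {determiner}; 7:praarp {verb,adverb}; 8:chaumi {adverb}; 9:feit {determiner}; 10:broumous {determiner}.
Position 1: tagging it verb would leave rule 4 unsatisfiable, so it must be adjective.
Position 3: tagging it verb would leave rule 1 unsatisfiable, so it must be adverb.
Position 4: tagging it verb would leave rule 4 unsatisfiable, so it must be adjective.
Position 7: tagging it verb would leave rule 1 unsatisfiable, so it must be adverb.
Position 2: tagging it verb would leave rule 3 unsatisfiable, so it must be determiner.
The unique satisfying tagging is: adjective determiner adverb adjective verb determiner adverb adverb determiner determiner.
Verifying each rule — rule 1 ok; rule 2 ok; rule 3 ok; rule 4 ok; rule 5 ok.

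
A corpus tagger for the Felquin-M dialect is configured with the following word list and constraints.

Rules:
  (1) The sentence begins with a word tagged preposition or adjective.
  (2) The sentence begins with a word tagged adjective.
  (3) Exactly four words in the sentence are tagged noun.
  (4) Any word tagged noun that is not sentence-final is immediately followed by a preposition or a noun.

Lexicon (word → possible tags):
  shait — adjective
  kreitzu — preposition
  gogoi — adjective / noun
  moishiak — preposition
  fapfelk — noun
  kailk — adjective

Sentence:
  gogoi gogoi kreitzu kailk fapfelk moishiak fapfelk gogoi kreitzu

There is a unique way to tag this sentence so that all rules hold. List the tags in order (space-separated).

adjective noun preposition adjective noun preposition noun noun preposition

Candidates per position — 1:gogoi {adjective,noun}; 2:gogoi {adjective,noun}; 3:kreitzu {preposition}; 4:kailk {adjective}; 5:fapfelk {noun}; 6:moishiak {preposition}; 7:fapfelk {noun}; 8:gogoi {adjective,noun}; 9:kreitzu {preposition}.
Position 1: tagging it noun would leave rule 1 unsatisfiable, so it must be adjective.
Position 2: tagging it adjective would leave rule 3 unsatisfiable, so it must be noun.
Position 8: tagging it adjective would leave rule 3 unsatisfiable, so it must be noun.
The unique satisfying tagging is: adjective noun preposition adjective noun preposition noun noun preposition.
Check: rule 1 ✓; rule 2 ✓; rule 3 ✓; rule 4 ✓.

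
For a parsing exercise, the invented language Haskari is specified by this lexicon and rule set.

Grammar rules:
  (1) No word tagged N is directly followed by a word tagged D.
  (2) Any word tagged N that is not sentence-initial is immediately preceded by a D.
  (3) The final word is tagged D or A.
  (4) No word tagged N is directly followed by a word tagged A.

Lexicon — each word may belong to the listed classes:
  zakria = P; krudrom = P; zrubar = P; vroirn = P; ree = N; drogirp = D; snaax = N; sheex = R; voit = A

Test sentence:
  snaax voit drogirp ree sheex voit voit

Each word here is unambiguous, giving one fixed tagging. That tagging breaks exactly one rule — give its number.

4

Fixed tagging: N A D N R A A.
Applying the rules: R1 ok, R2 ok, R3 ok, R4 fails.
Only rule 4 fails.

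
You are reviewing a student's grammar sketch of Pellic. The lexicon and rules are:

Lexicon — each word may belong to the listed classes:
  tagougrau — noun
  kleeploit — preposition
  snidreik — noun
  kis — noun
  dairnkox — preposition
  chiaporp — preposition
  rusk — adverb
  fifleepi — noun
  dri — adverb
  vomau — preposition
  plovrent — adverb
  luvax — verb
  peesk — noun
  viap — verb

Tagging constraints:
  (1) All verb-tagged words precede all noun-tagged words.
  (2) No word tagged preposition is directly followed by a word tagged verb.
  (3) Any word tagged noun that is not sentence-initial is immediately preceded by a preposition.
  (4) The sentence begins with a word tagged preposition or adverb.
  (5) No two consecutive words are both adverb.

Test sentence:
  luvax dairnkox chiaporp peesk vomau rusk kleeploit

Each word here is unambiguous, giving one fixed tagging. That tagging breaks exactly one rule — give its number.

4

Fixed tagging: verb preposition preposition noun preposition adverb preposition.
Rule check: R1 ✓, R2 ✓, R3 ✓, R4 ✗, R5 ✓.
Only rule 4 fails.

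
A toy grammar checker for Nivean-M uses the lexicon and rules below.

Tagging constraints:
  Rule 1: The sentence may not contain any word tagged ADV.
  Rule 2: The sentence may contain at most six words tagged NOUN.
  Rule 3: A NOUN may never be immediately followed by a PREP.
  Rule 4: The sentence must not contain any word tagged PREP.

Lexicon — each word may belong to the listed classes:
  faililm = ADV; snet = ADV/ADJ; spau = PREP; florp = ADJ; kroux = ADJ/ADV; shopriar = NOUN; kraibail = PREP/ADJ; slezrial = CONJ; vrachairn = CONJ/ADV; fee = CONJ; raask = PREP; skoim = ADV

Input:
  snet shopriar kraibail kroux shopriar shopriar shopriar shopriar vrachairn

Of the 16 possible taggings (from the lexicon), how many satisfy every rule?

Candidates per position — 1:snet {ADV,ADJ}; 2:shopriar {NOUN}; 3:kraibail {PREP,ADJ}; 4:kroux {ADJ,ADV}; 5:shopriar {NOUN}; 6:shopriar {NOUN}; 7:shopriar {NOUN}; 8:shopriar {NOUN}; 9:vrachairn {CONJ,ADV}.
There are 16 candidate sequences in total.
The sequences that satisfy every rule: ADJ NOUN ADJ ADJ NOUN NOUN NOUN NOUN CONJ.
Count = 1.

1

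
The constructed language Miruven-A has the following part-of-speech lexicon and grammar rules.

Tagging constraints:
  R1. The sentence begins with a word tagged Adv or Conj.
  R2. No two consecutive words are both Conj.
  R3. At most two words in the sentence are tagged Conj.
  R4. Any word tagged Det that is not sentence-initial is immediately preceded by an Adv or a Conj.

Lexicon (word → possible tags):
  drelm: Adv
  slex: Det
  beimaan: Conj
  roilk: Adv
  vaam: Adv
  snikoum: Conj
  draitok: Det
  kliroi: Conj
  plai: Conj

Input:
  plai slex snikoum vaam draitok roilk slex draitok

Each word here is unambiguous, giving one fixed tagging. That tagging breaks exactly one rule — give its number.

Fixed tagging: Conj Det Conj Adv Det Adv Det Det.
Applying the rules: R1 ok, R2 ok, R3 ok, R4 fails.
Only rule 4 fails.

4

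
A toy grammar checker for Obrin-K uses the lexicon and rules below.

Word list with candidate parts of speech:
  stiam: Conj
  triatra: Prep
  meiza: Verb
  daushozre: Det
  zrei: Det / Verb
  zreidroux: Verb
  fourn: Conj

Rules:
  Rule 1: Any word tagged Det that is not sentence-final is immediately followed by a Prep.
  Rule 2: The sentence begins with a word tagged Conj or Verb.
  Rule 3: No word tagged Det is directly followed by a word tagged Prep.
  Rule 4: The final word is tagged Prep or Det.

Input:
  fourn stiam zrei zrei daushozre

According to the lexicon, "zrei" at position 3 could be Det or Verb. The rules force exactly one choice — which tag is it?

Verb

Candidates per position — 1:fourn {Conj}; 2:stiam {Conj}; 3:zrei {Det,Verb}; 4:zrei {Det,Verb}; 5:daushozre {Det}.
If word 3 were Det, no tagging could satisfy rule 1; so word 3 is Verb.
If word 4 were Det, no tagging could satisfy rule 1; so word 4 is Verb.
The only consistent sequence is: Conj Conj Verb Verb Det.
Verifying each rule — rule 1 holds; rule 2 holds; rule 3 holds; rule 4 holds.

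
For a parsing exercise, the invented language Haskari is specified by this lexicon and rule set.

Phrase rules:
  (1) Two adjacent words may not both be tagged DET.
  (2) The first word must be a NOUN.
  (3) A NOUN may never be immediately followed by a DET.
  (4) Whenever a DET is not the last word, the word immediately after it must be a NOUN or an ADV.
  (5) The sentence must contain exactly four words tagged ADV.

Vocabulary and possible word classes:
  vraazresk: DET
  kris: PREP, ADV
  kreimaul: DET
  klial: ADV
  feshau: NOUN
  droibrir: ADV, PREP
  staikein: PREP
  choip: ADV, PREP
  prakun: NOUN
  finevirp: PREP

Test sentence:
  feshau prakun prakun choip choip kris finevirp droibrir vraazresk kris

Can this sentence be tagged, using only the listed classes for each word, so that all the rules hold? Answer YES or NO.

YES

Candidates per position — 1:feshau {NOUN}; 2:prakun {NOUN}; 3:prakun {NOUN}; 4:choip {ADV,PREP}; 5:choip {ADV,PREP}; 6:kris {PREP,ADV}; 7:finevirp {PREP}; 8:droibrir {ADV,PREP}; 9:vraazresk {DET}; 10:kris {PREP,ADV}.
One satisfying assignment: NOUN NOUN NOUN ADV ADV ADV PREP PREP DET ADV.
Check: rule 1 satisfied; rule 2 satisfied; rule 3 satisfied; rule 4 satisfied; rule 5 satisfied.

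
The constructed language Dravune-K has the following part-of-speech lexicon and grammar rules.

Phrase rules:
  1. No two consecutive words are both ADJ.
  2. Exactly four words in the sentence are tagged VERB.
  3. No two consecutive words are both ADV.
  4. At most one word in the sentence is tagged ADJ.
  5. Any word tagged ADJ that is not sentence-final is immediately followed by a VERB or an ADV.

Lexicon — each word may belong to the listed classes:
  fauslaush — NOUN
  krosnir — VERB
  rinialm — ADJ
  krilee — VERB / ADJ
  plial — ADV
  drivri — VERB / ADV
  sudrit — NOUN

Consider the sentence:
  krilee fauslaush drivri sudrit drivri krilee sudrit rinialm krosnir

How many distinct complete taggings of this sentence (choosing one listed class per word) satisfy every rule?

Candidates per position — 1:krilee {VERB,ADJ}; 2:fauslaush {NOUN}; 3:drivri {VERB,ADV}; 4:sudrit {NOUN}; 5:drivri {VERB,ADV}; 6:krilee {VERB,ADJ}; 7:sudrit {NOUN}; 8:rinialm {ADJ}; 9:krosnir {VERB}.
There are 16 candidate sequences in total.
The sequences that satisfy every rule: VERB NOUN VERB NOUN ADV VERB NOUN ADJ VERB; VERB NOUN ADV NOUN VERB VERB NOUN ADJ VERB.
Count = 2.

2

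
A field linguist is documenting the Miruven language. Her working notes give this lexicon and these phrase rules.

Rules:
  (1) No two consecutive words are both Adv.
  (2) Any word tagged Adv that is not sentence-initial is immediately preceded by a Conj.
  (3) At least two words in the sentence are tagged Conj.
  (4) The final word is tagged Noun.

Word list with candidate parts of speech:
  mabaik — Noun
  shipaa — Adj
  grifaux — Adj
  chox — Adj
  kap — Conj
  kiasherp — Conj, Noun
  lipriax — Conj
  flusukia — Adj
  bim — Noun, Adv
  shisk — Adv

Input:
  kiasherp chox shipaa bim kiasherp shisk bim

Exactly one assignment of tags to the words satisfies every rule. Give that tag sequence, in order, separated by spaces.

Candidates per position — 1:kiasherp {Conj,Noun}; 2:chox {Adj}; 3:shipaa {Adj}; 4:bim {Noun,Adv}; 5:kiasherp {Conj,Noun}; 6:shisk {Adv}; 7:bim {Noun,Adv}.
Position 1: Noun is ruled out by rule 3; that leaves Conj.
Position 4: Adv is ruled out by rule 2; that leaves Noun.
Position 5: Noun is ruled out by rule 2; that leaves Conj.
Position 7: Adv is ruled out by rule 1; that leaves Noun.
So the tagging must be: Conj Adj Adj Noun Conj Adv Noun.
Checking: rule 1 ok; rule 2 ok; rule 3 ok; rule 4 ok.

Conj Adj Adj Noun Conj Adv Noun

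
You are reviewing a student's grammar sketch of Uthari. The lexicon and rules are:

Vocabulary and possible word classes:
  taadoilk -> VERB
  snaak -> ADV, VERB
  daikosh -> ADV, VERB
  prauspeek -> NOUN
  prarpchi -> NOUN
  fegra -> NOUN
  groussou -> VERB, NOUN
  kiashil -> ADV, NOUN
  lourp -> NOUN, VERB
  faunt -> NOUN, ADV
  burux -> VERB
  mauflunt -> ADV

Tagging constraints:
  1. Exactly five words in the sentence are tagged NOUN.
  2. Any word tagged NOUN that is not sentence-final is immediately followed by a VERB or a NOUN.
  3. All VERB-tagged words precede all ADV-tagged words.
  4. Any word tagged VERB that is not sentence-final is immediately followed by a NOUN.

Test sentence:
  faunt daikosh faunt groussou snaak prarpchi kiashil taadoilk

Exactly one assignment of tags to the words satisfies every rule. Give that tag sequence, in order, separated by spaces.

NOUN VERB NOUN NOUN VERB NOUN NOUN VERB

Candidates per position — 1:faunt {NOUN,ADV}; 2:daikosh {ADV,VERB}; 3:faunt {NOUN,ADV}; 4:groussou {VERB,NOUN}; 5:snaak {ADV,VERB}; 6:prarpchi {NOUN}; 7:kiashil {ADV,NOUN}; 8:taadoilk {VERB}.
Position 1: ADV is ruled out by rule 1; that leaves NOUN.
Position 2: ADV is ruled out by rule 2; that leaves VERB.
Position 3: ADV is ruled out by rule 1; that leaves NOUN.
Position 4: VERB is ruled out by rule 1; that leaves NOUN.
Position 5: ADV is ruled out by rule 2; that leaves VERB.
Position 7: ADV is ruled out by rule 1; that leaves NOUN.
The only consistent sequence is: NOUN VERB NOUN NOUN VERB NOUN NOUN VERB.
Rule-by-rule: rule 1 holds; rule 2 holds; rule 3 holds; rule 4 holds.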